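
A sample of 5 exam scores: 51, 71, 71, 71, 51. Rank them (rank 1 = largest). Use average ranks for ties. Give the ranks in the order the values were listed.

Sorted (descending): 71, 71, 71, 51, 51
The 3 values of 71 occupy positions 1–3 → average rank 2.
The 2 values of 51 occupy positions 4–5 → average rank (4+5)/2 = 4.5.

4.5, 2, 2, 2, 4.5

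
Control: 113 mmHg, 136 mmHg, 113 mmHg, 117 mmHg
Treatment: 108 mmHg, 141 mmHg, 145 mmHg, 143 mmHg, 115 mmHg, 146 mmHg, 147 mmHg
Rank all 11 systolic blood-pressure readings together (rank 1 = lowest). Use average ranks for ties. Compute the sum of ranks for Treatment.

50

Sorted (ascending): 108, 113, 113, 115, 117, 136, 141, 143, 145, 146, 147
The 2 values of 113 occupy positions 2–3 → average rank (2+3)/2 = 2.5.
Treatment values → pooled ranks: 108→1, 141→7, 145→9, 143→8, 115→4, 146→10, 147→11
Rank sum = 1 + 7 + 9 + 8 + 4 + 10 + 11 = 50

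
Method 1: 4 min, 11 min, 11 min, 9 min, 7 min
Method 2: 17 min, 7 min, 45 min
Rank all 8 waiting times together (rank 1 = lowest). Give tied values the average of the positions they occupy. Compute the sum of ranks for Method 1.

Sorted (ascending): 4, 7, 7, 9, 11, 11, 17, 45
The 2 values of 7 occupy positions 2–3 → average rank (2+3)/2 = 2.5.
The 2 values of 11 occupy positions 5–6 → average rank (5+6)/2 = 5.5.
Method 1 values → pooled ranks: 4→1, 11→5.5, 11→5.5, 9→4, 7→2.5
Rank sum = 1 + 5.5 + 5.5 + 4 + 2.5 = 18.5

18.5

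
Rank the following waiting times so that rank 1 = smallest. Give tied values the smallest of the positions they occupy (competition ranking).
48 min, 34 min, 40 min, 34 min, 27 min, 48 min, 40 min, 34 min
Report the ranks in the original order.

Sorted (ascending): 27, 34, 34, 34, 40, 40, 48, 48
The 3 values of 34 occupy positions 2–4 → each gets rank 2.
The 2 values of 40 occupy positions 5–6 → each gets rank 5.
The 2 values of 48 occupy positions 7–8 → each gets rank 7.

7, 2, 5, 2, 1, 7, 5, 2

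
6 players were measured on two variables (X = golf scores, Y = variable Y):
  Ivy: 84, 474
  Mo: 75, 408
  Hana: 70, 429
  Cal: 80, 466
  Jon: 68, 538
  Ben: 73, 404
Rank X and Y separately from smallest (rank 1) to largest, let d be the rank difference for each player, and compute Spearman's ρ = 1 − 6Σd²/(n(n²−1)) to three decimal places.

-0.029

Ranks of variable 1: 6, 4, 2, 5, 1, 3
Ranks of variable 2: 5, 2, 3, 4, 6, 1
d = r₁ − r₂: 1, 2, -1, 1, -5, 2
d²: 1, 4, 1, 1, 25, 4; Σd² = 36
ρ = 1 − 6·36/(6·35) = 1 − 216/210 = -0.029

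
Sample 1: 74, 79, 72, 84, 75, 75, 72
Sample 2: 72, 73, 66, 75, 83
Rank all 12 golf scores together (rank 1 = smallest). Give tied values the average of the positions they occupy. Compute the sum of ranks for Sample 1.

Sorted (ascending): 66, 72, 72, 72, 73, 74, 75, 75, 75, 79, 83, 84
The 3 values of 72 occupy positions 2–4 → average rank 3.
The 3 values of 75 occupy positions 7–9 → average rank 8.
Sample 1 values → pooled ranks: 74→6, 79→10, 72→3, 84→12, 75→8, 75→8, 72→3
Rank sum = 6 + 10 + 3 + 12 + 8 + 8 + 3 = 50

50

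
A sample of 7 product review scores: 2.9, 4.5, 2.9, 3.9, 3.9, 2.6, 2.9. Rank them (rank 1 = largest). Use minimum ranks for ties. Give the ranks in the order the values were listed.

Sorted (descending): 4.5, 3.9, 3.9, 2.9, 2.9, 2.9, 2.6
The 2 values of 3.9 occupy positions 2–3 → each gets rank 2.
The 3 values of 2.9 occupy positions 4–6 → each gets rank 4.

4, 1, 4, 2, 2, 7, 4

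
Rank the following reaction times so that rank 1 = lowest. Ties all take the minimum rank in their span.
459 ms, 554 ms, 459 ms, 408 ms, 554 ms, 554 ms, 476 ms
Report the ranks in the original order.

2, 5, 2, 1, 5, 5, 4

Sorted (ascending): 408, 459, 459, 476, 554, 554, 554
The 2 values of 459 occupy positions 2–3 → each gets rank 2.
The 3 values of 554 occupy positions 5–7 → each gets rank 5.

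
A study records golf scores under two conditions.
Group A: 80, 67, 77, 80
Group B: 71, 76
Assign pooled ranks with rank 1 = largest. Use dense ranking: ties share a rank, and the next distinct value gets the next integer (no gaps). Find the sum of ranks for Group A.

Sorted (descending): 80, 80, 77, 76, 71, 67
The 2 values of 80 share dense rank 1.
Remaining distinct values take the next consecutive integers.
Group A values → pooled ranks: 80→1, 67→5, 77→2, 80→1
Rank sum = 1 + 5 + 2 + 1 = 9

9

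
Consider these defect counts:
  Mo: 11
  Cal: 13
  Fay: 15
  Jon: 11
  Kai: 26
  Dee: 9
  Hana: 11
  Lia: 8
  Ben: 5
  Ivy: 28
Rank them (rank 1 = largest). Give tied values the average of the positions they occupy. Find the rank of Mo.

6

Sorted (descending): 28, 26, 15, 13, 11, 11, 11, 9, 8, 5
The 3 values of 11 occupy positions 5–7 → average rank 6.
Mo has value 11 → rank 6.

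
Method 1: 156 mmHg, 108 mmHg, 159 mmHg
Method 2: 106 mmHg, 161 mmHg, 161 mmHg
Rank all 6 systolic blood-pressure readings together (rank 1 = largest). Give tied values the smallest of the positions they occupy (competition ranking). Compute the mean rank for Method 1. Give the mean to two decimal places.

4.00

Sorted (descending): 161, 161, 159, 156, 108, 106
The 2 values of 161 occupy positions 1–2 → each gets rank 1.
Method 1 values → pooled ranks: 156→4, 108→5, 159→3
Mean rank = (4 + 5 + 3) / 3 = 4.00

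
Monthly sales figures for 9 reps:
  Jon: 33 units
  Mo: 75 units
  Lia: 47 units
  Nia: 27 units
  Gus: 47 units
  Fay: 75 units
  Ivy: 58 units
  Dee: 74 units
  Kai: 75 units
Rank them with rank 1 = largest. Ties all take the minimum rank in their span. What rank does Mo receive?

Sorted (descending): 75, 75, 75, 74, 58, 47, 47, 33, 27
The 3 values of 75 occupy positions 1–3 → each gets rank 1.
The 2 values of 47 occupy positions 6–7 → each gets rank 6.
Mo has value 75 units → rank 1.

1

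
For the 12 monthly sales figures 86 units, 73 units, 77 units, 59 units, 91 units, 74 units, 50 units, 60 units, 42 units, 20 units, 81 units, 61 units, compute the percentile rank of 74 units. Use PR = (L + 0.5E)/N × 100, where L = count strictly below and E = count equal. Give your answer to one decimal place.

62.5

N = 12.
Strictly below 74: 7. Equal to 74: 1.
PR = (7 + 0.5·1)/12 × 100 = 62.5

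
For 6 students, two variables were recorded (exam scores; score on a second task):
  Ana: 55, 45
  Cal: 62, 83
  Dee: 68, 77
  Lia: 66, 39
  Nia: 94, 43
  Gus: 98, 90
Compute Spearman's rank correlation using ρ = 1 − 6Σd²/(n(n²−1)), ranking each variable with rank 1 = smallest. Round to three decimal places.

0.257

Ranks of variable 1: 1, 2, 4, 3, 5, 6
Ranks of variable 2: 3, 5, 4, 1, 2, 6
d = r₁ − r₂: -2, -3, 0, 2, 3, 0
d²: 4, 9, 0, 4, 9, 0; Σd² = 26
ρ = 1 − 6·26/(6·35) = 1 − 156/210 = 0.257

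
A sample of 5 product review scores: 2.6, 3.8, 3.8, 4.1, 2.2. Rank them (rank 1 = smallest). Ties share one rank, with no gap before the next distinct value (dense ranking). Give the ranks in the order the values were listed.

Sorted (ascending): 2.2, 2.6, 3.8, 3.8, 4.1
The 2 values of 3.8 share dense rank 3.
Remaining distinct values take the next consecutive integers.

2, 3, 3, 4, 1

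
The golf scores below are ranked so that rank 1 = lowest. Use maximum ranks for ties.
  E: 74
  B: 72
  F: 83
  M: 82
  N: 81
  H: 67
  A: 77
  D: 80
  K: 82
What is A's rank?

Sorted (ascending): 67, 72, 74, 77, 80, 81, 82, 82, 83
The 2 values of 82 occupy positions 7–8 → each gets rank 8.
A has value 77 → rank 4.

4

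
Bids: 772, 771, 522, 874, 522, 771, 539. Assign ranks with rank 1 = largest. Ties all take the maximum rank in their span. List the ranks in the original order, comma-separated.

Sorted (descending): 874, 772, 771, 771, 539, 522, 522
The 2 values of 771 occupy positions 3–4 → each gets rank 4.
The 2 values of 522 occupy positions 6–7 → each gets rank 7.

2, 4, 7, 1, 7, 4, 5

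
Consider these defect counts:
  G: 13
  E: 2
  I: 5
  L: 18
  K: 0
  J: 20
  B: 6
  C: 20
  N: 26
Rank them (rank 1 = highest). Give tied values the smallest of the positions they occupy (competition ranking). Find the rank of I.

7

Sorted (descending): 26, 20, 20, 18, 13, 6, 5, 2, 0
The 2 values of 20 occupy positions 2–3 → each gets rank 2.
I has value 5 → rank 7.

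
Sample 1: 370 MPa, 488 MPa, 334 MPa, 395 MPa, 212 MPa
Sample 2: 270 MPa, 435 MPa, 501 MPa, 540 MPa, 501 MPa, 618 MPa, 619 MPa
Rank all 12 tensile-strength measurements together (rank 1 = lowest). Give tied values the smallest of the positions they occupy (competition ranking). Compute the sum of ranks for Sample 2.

Sorted (ascending): 212, 270, 334, 370, 395, 435, 488, 501, 501, 540, 618, 619
The 2 values of 501 occupy positions 8–9 → each gets rank 8.
Sample 2 values → pooled ranks: 270→2, 435→6, 501→8, 540→10, 501→8, 618→11, 619→12
Rank sum = 2 + 6 + 8 + 10 + 8 + 11 + 12 = 57

57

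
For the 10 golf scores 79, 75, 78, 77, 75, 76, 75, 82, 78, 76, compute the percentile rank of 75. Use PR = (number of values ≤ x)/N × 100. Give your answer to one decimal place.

N = 10.
Strictly below 75: 0. Equal to 75: 3.
PR = 3/10 × 100 = 30.0

30.0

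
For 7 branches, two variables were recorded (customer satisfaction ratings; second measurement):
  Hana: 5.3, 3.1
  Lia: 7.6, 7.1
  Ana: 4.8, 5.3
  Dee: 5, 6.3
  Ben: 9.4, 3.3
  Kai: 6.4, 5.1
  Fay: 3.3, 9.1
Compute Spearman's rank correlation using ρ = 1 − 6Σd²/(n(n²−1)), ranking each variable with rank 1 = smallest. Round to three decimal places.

-0.464

Ranks of variable 1: 4, 6, 2, 3, 7, 5, 1
Ranks of variable 2: 1, 6, 4, 5, 2, 3, 7
d = r₁ − r₂: 3, 0, -2, -2, 5, 2, -6
d²: 9, 0, 4, 4, 25, 4, 36; Σd² = 82
ρ = 1 − 6·82/(7·48) = 1 − 492/336 = -0.464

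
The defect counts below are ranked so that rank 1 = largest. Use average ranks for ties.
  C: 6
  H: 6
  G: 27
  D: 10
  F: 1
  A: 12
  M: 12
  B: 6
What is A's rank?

Sorted (descending): 27, 12, 12, 10, 6, 6, 6, 1
The 2 values of 12 occupy positions 2–3 → average rank (2+3)/2 = 2.5.
The 3 values of 6 occupy positions 5–7 → average rank 6.
A has value 12 → rank 2.5.

2.5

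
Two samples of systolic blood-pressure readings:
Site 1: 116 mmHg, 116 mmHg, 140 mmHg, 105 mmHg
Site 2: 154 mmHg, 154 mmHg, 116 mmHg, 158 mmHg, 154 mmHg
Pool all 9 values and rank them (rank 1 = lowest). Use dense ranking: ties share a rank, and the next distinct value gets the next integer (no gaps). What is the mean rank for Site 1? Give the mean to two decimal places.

Sorted (ascending): 105, 116, 116, 116, 140, 154, 154, 154, 158
The 3 values of 116 share dense rank 2.
The 3 values of 154 share dense rank 4.
Remaining distinct values take the next consecutive integers.
Site 1 values → pooled ranks: 116→2, 116→2, 140→3, 105→1
Mean rank = (2 + 2 + 3 + 1) / 4 = 2.00

2.00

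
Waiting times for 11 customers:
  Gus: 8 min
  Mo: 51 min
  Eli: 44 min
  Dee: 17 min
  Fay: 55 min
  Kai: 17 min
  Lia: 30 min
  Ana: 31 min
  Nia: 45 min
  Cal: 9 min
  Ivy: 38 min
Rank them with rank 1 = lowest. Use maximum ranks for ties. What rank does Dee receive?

4

Sorted (ascending): 8, 9, 17, 17, 30, 31, 38, 44, 45, 51, 55
The 2 values of 17 occupy positions 3–4 → each gets rank 4.
Dee has value 17 min → rank 4.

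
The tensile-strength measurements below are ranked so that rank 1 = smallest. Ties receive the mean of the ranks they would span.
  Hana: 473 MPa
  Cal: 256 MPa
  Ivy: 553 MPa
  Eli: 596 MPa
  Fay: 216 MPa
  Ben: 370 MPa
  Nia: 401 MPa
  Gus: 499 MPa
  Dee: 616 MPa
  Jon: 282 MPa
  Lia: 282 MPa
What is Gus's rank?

8

Sorted (ascending): 216, 256, 282, 282, 370, 401, 473, 499, 553, 596, 616
The 2 values of 282 occupy positions 3–4 → average rank (3+4)/2 = 3.5.
Gus has value 499 MPa → rank 8.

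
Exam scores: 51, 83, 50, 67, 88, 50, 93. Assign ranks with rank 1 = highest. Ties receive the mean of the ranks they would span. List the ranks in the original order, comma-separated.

5, 3, 6.5, 4, 2, 6.5, 1

Sorted (descending): 93, 88, 83, 67, 51, 50, 50
The 2 values of 50 occupy positions 6–7 → average rank (6+7)/2 = 6.5.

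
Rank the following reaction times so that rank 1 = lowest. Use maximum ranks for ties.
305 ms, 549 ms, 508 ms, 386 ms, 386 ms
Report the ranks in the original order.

Sorted (ascending): 305, 386, 386, 508, 549
The 2 values of 386 occupy positions 2–3 → each gets rank 3.

1, 5, 4, 3, 3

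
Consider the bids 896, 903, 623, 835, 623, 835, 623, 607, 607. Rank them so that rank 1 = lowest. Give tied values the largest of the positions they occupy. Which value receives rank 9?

Sorted (ascending): 607, 607, 623, 623, 623, 835, 835, 896, 903
The 2 values of 607 occupy positions 1–2 → each gets rank 2.
The 3 values of 623 occupy positions 3–5 → each gets rank 5.
The 2 values of 835 occupy positions 6–7 → each gets rank 7.
Rank 9 → value 903.

903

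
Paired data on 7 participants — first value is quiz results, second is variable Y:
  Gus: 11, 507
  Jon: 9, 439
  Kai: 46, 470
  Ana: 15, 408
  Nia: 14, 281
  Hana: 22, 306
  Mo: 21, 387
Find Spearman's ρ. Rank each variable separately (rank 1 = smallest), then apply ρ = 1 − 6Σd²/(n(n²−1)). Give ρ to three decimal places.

-0.179

Ranks of variable 1: 2, 1, 7, 4, 3, 6, 5
Ranks of variable 2: 7, 5, 6, 4, 1, 2, 3
d = r₁ − r₂: -5, -4, 1, 0, 2, 4, 2
d²: 25, 16, 1, 0, 4, 16, 4; Σd² = 66
ρ = 1 − 6·66/(7·48) = 1 − 396/336 = -0.179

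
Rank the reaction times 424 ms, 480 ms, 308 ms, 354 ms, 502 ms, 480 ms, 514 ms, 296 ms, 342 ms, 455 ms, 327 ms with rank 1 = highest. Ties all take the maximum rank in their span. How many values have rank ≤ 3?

2

Sorted (descending): 514, 502, 480, 480, 455, 424, 354, 342, 327, 308, 296
The 2 values of 480 occupy positions 3–4 → each gets rank 4.
Ranks ≤ 3: {1, 2} → 2 values.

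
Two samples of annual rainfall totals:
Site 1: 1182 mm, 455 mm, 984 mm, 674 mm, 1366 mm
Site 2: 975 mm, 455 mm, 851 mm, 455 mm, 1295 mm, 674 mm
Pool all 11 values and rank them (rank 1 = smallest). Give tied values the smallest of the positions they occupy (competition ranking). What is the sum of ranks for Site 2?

29

Sorted (ascending): 455, 455, 455, 674, 674, 851, 975, 984, 1182, 1295, 1366
The 3 values of 455 occupy positions 1–3 → each gets rank 1.
The 2 values of 674 occupy positions 4–5 → each gets rank 4.
Site 2 values → pooled ranks: 975→7, 455→1, 851→6, 455→1, 1295→10, 674→4
Rank sum = 7 + 1 + 6 + 1 + 10 + 4 = 29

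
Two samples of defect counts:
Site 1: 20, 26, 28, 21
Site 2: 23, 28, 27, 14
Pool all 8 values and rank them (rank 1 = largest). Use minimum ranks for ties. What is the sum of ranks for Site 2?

Sorted (descending): 28, 28, 27, 26, 23, 21, 20, 14
The 2 values of 28 occupy positions 1–2 → each gets rank 1.
Site 2 values → pooled ranks: 23→5, 28→1, 27→3, 14→8
Rank sum = 5 + 1 + 3 + 8 = 17

17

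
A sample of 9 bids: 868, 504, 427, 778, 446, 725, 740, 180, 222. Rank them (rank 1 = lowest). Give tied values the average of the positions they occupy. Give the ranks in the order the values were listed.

9, 5, 3, 8, 4, 6, 7, 1, 2

Sorted (ascending): 180, 222, 427, 446, 504, 725, 740, 778, 868
No ties — each value takes its position as its rank.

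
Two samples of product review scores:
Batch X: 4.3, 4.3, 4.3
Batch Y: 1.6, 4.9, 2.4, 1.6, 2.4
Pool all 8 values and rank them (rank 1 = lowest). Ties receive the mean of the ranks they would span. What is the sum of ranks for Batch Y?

18

Sorted (ascending): 1.6, 1.6, 2.4, 2.4, 4.3, 4.3, 4.3, 4.9
The 2 values of 1.6 occupy positions 1–2 → average rank (1+2)/2 = 1.5.
The 2 values of 2.4 occupy positions 3–4 → average rank (3+4)/2 = 3.5.
The 3 values of 4.3 occupy positions 5–7 → average rank 6.
Batch Y values → pooled ranks: 1.6→1.5, 4.9→8, 2.4→3.5, 1.6→1.5, 2.4→3.5
Rank sum = 1.5 + 8 + 3.5 + 1.5 + 3.5 = 18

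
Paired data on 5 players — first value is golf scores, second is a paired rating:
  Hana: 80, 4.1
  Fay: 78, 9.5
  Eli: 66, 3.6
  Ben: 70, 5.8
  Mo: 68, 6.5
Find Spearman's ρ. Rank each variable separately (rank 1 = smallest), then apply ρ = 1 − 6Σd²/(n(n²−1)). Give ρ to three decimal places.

0.300

Ranks of variable 1: 5, 4, 1, 3, 2
Ranks of variable 2: 2, 5, 1, 3, 4
d = r₁ − r₂: 3, -1, 0, 0, -2
d²: 9, 1, 0, 0, 4; Σd² = 14
ρ = 1 − 6·14/(5·24) = 1 − 84/120 = 0.300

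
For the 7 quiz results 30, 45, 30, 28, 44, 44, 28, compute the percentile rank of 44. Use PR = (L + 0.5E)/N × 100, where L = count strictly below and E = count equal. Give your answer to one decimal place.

71.4

N = 7.
Strictly below 44: 4. Equal to 44: 2.
PR = (4 + 0.5·2)/7 × 100 = 71.4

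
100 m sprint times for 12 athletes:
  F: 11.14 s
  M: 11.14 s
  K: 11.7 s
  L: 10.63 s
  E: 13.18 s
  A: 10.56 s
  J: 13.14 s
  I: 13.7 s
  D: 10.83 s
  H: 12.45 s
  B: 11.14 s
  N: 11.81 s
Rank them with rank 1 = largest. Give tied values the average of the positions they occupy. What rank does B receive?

Sorted (descending): 13.7, 13.18, 13.14, 12.45, 11.81, 11.7, 11.14, 11.14, 11.14, 10.83, 10.63, 10.56
The 3 values of 11.14 occupy positions 7–9 → average rank 8.
B has value 11.14 s → rank 8.

8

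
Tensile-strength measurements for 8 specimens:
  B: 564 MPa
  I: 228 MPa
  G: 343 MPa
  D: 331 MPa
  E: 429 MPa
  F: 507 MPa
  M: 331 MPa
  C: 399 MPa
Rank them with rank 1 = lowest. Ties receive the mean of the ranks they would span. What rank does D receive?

Sorted (ascending): 228, 331, 331, 343, 399, 429, 507, 564
The 2 values of 331 occupy positions 2–3 → average rank (2+3)/2 = 2.5.
D has value 331 MPa → rank 2.5.

2.5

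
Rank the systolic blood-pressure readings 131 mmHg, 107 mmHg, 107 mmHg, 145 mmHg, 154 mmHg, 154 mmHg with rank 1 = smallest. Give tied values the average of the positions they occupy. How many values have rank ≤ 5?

4

Sorted (ascending): 107, 107, 131, 145, 154, 154
The 2 values of 107 occupy positions 1–2 → average rank (1+2)/2 = 1.5.
The 2 values of 154 occupy positions 5–6 → average rank (5+6)/2 = 5.5.
Ranks ≤ 5: {1.5, 1.5, 3, 4} → 4 values.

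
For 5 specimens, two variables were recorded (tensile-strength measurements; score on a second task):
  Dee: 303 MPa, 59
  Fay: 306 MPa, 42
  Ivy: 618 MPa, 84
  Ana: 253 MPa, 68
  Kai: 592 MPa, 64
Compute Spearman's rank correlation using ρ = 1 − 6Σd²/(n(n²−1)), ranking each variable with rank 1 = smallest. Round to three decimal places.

0.300

Ranks of variable 1: 2, 3, 5, 1, 4
Ranks of variable 2: 2, 1, 5, 4, 3
d = r₁ − r₂: 0, 2, 0, -3, 1
d²: 0, 4, 0, 9, 1; Σd² = 14
ρ = 1 − 6·14/(5·24) = 1 − 84/120 = 0.300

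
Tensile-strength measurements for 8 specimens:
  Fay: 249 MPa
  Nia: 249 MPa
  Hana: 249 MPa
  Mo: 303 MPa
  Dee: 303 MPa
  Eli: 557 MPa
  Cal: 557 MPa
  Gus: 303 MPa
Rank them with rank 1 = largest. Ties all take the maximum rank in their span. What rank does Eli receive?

Sorted (descending): 557, 557, 303, 303, 303, 249, 249, 249
The 2 values of 557 occupy positions 1–2 → each gets rank 2.
The 3 values of 303 occupy positions 3–5 → each gets rank 5.
The 3 values of 249 occupy positions 6–8 → each gets rank 8.
Eli has value 557 MPa → rank 2.

2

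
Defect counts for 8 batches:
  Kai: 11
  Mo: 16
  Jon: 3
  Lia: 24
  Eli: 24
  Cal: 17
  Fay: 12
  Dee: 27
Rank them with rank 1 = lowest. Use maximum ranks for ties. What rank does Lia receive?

Sorted (ascending): 3, 11, 12, 16, 17, 24, 24, 27
The 2 values of 24 occupy positions 6–7 → each gets rank 7.
Lia has value 24 → rank 7.

7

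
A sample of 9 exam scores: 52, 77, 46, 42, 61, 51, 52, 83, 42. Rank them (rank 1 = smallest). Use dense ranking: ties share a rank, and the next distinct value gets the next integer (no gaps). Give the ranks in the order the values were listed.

4, 6, 2, 1, 5, 3, 4, 7, 1

Sorted (ascending): 42, 42, 46, 51, 52, 52, 61, 77, 83
The 2 values of 42 share dense rank 1.
The 2 values of 52 share dense rank 4.
Remaining distinct values take the next consecutive integers.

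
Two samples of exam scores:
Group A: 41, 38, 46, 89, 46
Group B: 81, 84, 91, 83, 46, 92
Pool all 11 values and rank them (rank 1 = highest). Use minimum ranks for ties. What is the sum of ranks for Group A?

Sorted (descending): 92, 91, 89, 84, 83, 81, 46, 46, 46, 41, 38
The 3 values of 46 occupy positions 7–9 → each gets rank 7.
Group A values → pooled ranks: 41→10, 38→11, 46→7, 89→3, 46→7
Rank sum = 10 + 11 + 7 + 3 + 7 = 38

38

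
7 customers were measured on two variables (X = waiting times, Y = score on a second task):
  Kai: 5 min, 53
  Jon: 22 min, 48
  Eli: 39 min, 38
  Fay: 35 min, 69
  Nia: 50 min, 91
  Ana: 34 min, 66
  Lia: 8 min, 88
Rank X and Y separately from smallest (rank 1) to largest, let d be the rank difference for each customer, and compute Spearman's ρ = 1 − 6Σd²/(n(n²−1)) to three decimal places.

Ranks of variable 1: 1, 3, 6, 5, 7, 4, 2
Ranks of variable 2: 3, 2, 1, 5, 7, 4, 6
d = r₁ − r₂: -2, 1, 5, 0, 0, 0, -4
d²: 4, 1, 25, 0, 0, 0, 16; Σd² = 46
ρ = 1 − 6·46/(7·48) = 1 − 276/336 = 0.179

0.179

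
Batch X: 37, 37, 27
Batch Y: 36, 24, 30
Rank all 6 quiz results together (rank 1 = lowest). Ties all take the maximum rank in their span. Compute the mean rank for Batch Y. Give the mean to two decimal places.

Sorted (ascending): 24, 27, 30, 36, 37, 37
The 2 values of 37 occupy positions 5–6 → each gets rank 6.
Batch Y values → pooled ranks: 36→4, 24→1, 30→3
Mean rank = (4 + 1 + 3) / 3 = 2.67

2.67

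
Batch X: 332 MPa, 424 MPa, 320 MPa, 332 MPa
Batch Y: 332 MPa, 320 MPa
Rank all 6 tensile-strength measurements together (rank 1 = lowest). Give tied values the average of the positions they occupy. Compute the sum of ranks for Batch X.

15.5

Sorted (ascending): 320, 320, 332, 332, 332, 424
The 2 values of 320 occupy positions 1–2 → average rank (1+2)/2 = 1.5.
The 3 values of 332 occupy positions 3–5 → average rank 4.
Batch X values → pooled ranks: 332→4, 424→6, 320→1.5, 332→4
Rank sum = 4 + 6 + 1.5 + 4 = 15.5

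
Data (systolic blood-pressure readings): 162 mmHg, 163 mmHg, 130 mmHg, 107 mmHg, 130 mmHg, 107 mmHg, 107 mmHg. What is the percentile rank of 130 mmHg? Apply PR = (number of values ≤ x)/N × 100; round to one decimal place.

N = 7.
Strictly below 130: 3. Equal to 130: 2.
PR = 5/7 × 100 = 71.4

71.4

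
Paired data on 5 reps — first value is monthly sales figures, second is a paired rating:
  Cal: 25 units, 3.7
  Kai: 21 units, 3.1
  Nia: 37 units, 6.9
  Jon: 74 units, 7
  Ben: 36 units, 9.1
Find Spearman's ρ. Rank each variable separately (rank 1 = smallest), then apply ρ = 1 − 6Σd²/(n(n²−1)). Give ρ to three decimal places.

0.700

Ranks of variable 1: 2, 1, 4, 5, 3
Ranks of variable 2: 2, 1, 3, 4, 5
d = r₁ − r₂: 0, 0, 1, 1, -2
d²: 0, 0, 1, 1, 4; Σd² = 6
ρ = 1 − 6·6/(5·24) = 1 − 36/120 = 0.700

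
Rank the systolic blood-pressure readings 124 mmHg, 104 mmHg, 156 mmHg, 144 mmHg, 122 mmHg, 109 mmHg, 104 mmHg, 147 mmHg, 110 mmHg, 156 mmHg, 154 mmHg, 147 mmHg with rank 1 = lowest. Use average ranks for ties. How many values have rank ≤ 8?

Sorted (ascending): 104, 104, 109, 110, 122, 124, 144, 147, 147, 154, 156, 156
The 2 values of 104 occupy positions 1–2 → average rank (1+2)/2 = 1.5.
The 2 values of 147 occupy positions 8–9 → average rank (8+9)/2 = 8.5.
The 2 values of 156 occupy positions 11–12 → average rank (11+12)/2 = 11.5.
Ranks ≤ 8: {1.5, 1.5, 3, 4, 5, 6, 7} → 7 values.

7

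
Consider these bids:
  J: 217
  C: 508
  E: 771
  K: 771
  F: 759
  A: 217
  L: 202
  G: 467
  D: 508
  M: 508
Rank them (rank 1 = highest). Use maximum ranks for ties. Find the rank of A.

9

Sorted (descending): 771, 771, 759, 508, 508, 508, 467, 217, 217, 202
The 2 values of 771 occupy positions 1–2 → each gets rank 2.
The 3 values of 508 occupy positions 4–6 → each gets rank 6.
The 2 values of 217 occupy positions 8–9 → each gets rank 9.
A has value 217 → rank 9.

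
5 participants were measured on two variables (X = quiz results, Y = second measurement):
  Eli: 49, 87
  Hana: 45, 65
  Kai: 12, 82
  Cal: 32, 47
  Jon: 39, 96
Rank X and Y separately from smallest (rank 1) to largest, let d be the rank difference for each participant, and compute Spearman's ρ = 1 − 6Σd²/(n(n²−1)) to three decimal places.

0.300

Ranks of variable 1: 5, 4, 1, 2, 3
Ranks of variable 2: 4, 2, 3, 1, 5
d = r₁ − r₂: 1, 2, -2, 1, -2
d²: 1, 4, 4, 1, 4; Σd² = 14
ρ = 1 − 6·14/(5·24) = 1 − 84/120 = 0.300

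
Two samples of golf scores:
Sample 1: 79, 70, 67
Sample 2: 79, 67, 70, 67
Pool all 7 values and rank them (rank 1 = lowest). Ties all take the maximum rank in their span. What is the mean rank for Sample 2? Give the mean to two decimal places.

4.50

Sorted (ascending): 67, 67, 67, 70, 70, 79, 79
The 3 values of 67 occupy positions 1–3 → each gets rank 3.
The 2 values of 70 occupy positions 4–5 → each gets rank 5.
The 2 values of 79 occupy positions 6–7 → each gets rank 7.
Sample 2 values → pooled ranks: 79→7, 67→3, 70→5, 67→3
Mean rank = (7 + 3 + 5 + 3) / 4 = 4.50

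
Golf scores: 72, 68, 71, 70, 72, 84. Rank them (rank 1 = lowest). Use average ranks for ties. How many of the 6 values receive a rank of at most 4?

3

Sorted (ascending): 68, 70, 71, 72, 72, 84
The 2 values of 72 occupy positions 4–5 → average rank (4+5)/2 = 4.5.
Ranks ≤ 4: {1, 2, 3} → 3 values.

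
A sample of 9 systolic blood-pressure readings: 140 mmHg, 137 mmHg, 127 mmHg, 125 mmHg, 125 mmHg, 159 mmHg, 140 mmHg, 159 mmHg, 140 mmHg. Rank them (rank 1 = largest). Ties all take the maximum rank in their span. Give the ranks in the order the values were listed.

Sorted (descending): 159, 159, 140, 140, 140, 137, 127, 125, 125
The 2 values of 159 occupy positions 1–2 → each gets rank 2.
The 3 values of 140 occupy positions 3–5 → each gets rank 5.
The 2 values of 125 occupy positions 8–9 → each gets rank 9.

5, 6, 7, 9, 9, 2, 5, 2, 5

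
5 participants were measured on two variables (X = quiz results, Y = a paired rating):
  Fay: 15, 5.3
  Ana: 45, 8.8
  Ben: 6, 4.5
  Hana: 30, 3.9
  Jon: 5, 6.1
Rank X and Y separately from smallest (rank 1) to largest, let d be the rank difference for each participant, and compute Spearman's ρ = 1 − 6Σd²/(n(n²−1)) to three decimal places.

0.100

Ranks of variable 1: 3, 5, 2, 4, 1
Ranks of variable 2: 3, 5, 2, 1, 4
d = r₁ − r₂: 0, 0, 0, 3, -3
d²: 0, 0, 0, 9, 9; Σd² = 18
ρ = 1 − 6·18/(5·24) = 1 − 108/120 = 0.100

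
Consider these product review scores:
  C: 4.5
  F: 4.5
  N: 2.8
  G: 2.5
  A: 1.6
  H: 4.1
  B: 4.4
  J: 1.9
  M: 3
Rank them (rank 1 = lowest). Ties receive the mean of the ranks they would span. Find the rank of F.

8.5

Sorted (ascending): 1.6, 1.9, 2.5, 2.8, 3, 4.1, 4.4, 4.5, 4.5
The 2 values of 4.5 occupy positions 8–9 → average rank (8+9)/2 = 8.5.
F has value 4.5 → rank 8.5.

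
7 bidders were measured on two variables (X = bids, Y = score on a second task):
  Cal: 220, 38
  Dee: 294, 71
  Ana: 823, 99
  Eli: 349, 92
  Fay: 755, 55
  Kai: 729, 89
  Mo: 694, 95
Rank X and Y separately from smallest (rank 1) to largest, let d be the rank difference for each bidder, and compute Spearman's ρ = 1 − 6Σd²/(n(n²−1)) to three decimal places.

0.536

Ranks of variable 1: 1, 2, 7, 3, 6, 5, 4
Ranks of variable 2: 1, 3, 7, 5, 2, 4, 6
d = r₁ − r₂: 0, -1, 0, -2, 4, 1, -2
d²: 0, 1, 0, 4, 16, 1, 4; Σd² = 26
ρ = 1 − 6·26/(7·48) = 1 − 156/336 = 0.536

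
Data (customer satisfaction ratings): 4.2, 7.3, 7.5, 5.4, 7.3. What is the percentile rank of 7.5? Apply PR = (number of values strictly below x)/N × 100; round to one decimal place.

N = 5.
Strictly below 7.5: 4. Equal to 7.5: 1.
PR = 4/5 × 100 = 80.0

80.0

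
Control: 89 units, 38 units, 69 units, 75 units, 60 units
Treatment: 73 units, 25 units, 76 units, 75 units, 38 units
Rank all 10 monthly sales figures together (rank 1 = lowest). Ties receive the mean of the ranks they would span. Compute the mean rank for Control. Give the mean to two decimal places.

Sorted (ascending): 25, 38, 38, 60, 69, 73, 75, 75, 76, 89
The 2 values of 38 occupy positions 2–3 → average rank (2+3)/2 = 2.5.
The 2 values of 75 occupy positions 7–8 → average rank (7+8)/2 = 7.5.
Control values → pooled ranks: 89→10, 38→2.5, 69→5, 75→7.5, 60→4
Mean rank = (10 + 2.5 + 5 + 7.5 + 4) / 5 = 5.80

5.80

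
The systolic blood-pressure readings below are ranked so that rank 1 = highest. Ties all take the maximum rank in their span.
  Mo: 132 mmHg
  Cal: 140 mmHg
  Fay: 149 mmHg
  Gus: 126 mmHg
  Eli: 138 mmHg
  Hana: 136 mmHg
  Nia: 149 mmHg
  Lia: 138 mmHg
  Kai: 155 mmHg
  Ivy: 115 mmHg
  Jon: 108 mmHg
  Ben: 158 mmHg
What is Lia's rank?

Sorted (descending): 158, 155, 149, 149, 140, 138, 138, 136, 132, 126, 115, 108
The 2 values of 149 occupy positions 3–4 → each gets rank 4.
The 2 values of 138 occupy positions 6–7 → each gets rank 7.
Lia has value 138 mmHg → rank 7.

7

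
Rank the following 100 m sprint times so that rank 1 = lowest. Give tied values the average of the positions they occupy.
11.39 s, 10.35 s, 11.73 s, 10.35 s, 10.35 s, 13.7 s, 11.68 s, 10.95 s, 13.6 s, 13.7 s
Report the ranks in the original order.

Sorted (ascending): 10.35, 10.35, 10.35, 10.95, 11.39, 11.68, 11.73, 13.6, 13.7, 13.7
The 3 values of 10.35 occupy positions 1–3 → average rank 2.
The 2 values of 13.7 occupy positions 9–10 → average rank (9+10)/2 = 9.5.

5, 2, 7, 2, 2, 9.5, 6, 4, 8, 9.5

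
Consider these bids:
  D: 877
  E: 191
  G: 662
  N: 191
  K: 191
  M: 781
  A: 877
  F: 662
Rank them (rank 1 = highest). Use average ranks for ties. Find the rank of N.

7

Sorted (descending): 877, 877, 781, 662, 662, 191, 191, 191
The 2 values of 877 occupy positions 1–2 → average rank (1+2)/2 = 1.5.
The 2 values of 662 occupy positions 4–5 → average rank (4+5)/2 = 4.5.
The 3 values of 191 occupy positions 6–8 → average rank 7.
N has value 191 → rank 7.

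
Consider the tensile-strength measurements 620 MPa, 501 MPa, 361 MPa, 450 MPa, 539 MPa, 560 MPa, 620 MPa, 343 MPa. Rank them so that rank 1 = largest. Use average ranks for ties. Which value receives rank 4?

539

Sorted (descending): 620, 620, 560, 539, 501, 450, 361, 343
The 2 values of 620 occupy positions 1–2 → average rank (1+2)/2 = 1.5.
Rank 4 → value 539.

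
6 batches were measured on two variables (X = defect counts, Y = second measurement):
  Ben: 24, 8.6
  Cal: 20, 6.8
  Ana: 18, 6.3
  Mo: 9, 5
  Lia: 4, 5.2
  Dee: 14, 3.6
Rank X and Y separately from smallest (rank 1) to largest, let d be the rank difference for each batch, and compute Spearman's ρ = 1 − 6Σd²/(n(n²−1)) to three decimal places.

Ranks of variable 1: 6, 5, 4, 2, 1, 3
Ranks of variable 2: 6, 5, 4, 2, 3, 1
d = r₁ − r₂: 0, 0, 0, 0, -2, 2
d²: 0, 0, 0, 0, 4, 4; Σd² = 8
ρ = 1 − 6·8/(6·35) = 1 − 48/210 = 0.771

0.771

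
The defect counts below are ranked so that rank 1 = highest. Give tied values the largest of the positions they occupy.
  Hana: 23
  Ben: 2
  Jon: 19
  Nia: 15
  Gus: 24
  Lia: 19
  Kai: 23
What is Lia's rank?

5

Sorted (descending): 24, 23, 23, 19, 19, 15, 2
The 2 values of 23 occupy positions 2–3 → each gets rank 3.
The 2 values of 19 occupy positions 4–5 → each gets rank 5.
Lia has value 19 → rank 5.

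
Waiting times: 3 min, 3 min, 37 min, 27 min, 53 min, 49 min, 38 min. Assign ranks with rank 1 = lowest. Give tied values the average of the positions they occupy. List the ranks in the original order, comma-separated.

Sorted (ascending): 3, 3, 27, 37, 38, 49, 53
The 2 values of 3 occupy positions 1–2 → average rank (1+2)/2 = 1.5.

1.5, 1.5, 4, 3, 7, 6, 5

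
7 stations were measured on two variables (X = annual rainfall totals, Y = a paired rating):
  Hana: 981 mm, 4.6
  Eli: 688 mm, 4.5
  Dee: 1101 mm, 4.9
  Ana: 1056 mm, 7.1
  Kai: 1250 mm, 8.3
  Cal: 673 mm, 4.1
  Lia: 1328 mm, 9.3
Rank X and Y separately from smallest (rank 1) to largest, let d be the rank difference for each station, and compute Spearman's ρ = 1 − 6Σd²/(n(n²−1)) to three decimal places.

Ranks of variable 1: 3, 2, 5, 4, 6, 1, 7
Ranks of variable 2: 3, 2, 4, 5, 6, 1, 7
d = r₁ − r₂: 0, 0, 1, -1, 0, 0, 0
d²: 0, 0, 1, 1, 0, 0, 0; Σd² = 2
ρ = 1 − 6·2/(7·48) = 1 − 12/336 = 0.964

0.964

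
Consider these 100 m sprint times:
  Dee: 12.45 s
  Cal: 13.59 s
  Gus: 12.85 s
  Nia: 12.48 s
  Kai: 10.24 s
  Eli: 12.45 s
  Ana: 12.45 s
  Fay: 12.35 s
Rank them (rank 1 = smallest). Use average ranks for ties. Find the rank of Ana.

4

Sorted (ascending): 10.24, 12.35, 12.45, 12.45, 12.45, 12.48, 12.85, 13.59
The 3 values of 12.45 occupy positions 3–5 → average rank 4.
Ana has value 12.45 s → rank 4.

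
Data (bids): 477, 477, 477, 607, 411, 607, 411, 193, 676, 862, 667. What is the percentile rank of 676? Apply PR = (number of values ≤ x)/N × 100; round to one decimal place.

N = 11.
Strictly below 676: 9. Equal to 676: 1.
PR = 10/11 × 100 = 90.9

90.9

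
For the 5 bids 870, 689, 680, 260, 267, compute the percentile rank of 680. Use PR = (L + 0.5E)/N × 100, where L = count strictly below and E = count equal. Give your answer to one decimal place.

50.0

N = 5.
Strictly below 680: 2. Equal to 680: 1.
PR = (2 + 0.5·1)/5 × 100 = 50.0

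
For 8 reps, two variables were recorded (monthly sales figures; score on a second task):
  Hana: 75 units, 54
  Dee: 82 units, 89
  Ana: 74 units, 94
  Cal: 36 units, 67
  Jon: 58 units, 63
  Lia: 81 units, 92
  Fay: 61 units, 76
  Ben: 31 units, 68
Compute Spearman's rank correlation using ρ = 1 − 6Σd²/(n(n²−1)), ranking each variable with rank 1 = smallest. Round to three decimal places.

Ranks of variable 1: 6, 8, 5, 2, 3, 7, 4, 1
Ranks of variable 2: 1, 6, 8, 3, 2, 7, 5, 4
d = r₁ − r₂: 5, 2, -3, -1, 1, 0, -1, -3
d²: 25, 4, 9, 1, 1, 0, 1, 9; Σd² = 50
ρ = 1 − 6·50/(8·63) = 1 − 300/504 = 0.405

0.405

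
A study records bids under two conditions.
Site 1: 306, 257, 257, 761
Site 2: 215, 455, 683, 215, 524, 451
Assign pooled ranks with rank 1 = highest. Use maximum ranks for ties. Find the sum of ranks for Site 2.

Sorted (descending): 761, 683, 524, 455, 451, 306, 257, 257, 215, 215
The 2 values of 257 occupy positions 7–8 → each gets rank 8.
The 2 values of 215 occupy positions 9–10 → each gets rank 10.
Site 2 values → pooled ranks: 215→10, 455→4, 683→2, 215→10, 524→3, 451→5
Rank sum = 10 + 4 + 2 + 10 + 3 + 5 = 34

34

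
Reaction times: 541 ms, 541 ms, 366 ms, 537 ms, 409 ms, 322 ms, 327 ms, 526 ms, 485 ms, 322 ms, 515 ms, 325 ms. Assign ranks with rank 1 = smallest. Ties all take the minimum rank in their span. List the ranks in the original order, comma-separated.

11, 11, 5, 10, 6, 1, 4, 9, 7, 1, 8, 3

Sorted (ascending): 322, 322, 325, 327, 366, 409, 485, 515, 526, 537, 541, 541
The 2 values of 322 occupy positions 1–2 → each gets rank 1.
The 2 values of 541 occupy positions 11–12 → each gets rank 11.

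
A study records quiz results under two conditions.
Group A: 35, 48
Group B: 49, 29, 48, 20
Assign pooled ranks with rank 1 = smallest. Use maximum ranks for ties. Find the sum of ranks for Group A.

8

Sorted (ascending): 20, 29, 35, 48, 48, 49
The 2 values of 48 occupy positions 4–5 → each gets rank 5.
Group A values → pooled ranks: 35→3, 48→5
Rank sum = 3 + 5 = 8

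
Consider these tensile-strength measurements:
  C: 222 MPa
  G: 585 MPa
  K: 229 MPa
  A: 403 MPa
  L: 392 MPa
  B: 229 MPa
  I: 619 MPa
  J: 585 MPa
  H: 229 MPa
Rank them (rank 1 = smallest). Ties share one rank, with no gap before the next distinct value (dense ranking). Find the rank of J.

5

Sorted (ascending): 222, 229, 229, 229, 392, 403, 585, 585, 619
The 3 values of 229 share dense rank 2.
The 2 values of 585 share dense rank 5.
Remaining distinct values take the next consecutive integers.
J has value 585 MPa → rank 5.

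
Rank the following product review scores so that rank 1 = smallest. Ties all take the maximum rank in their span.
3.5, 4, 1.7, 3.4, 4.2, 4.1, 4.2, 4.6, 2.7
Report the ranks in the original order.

Sorted (ascending): 1.7, 2.7, 3.4, 3.5, 4, 4.1, 4.2, 4.2, 4.6
The 2 values of 4.2 occupy positions 7–8 → each gets rank 8.

4, 5, 1, 3, 8, 6, 8, 9, 2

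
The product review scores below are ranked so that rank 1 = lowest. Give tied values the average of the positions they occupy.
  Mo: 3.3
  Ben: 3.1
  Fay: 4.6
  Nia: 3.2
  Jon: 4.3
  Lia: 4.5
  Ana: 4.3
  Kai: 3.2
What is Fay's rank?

8

Sorted (ascending): 3.1, 3.2, 3.2, 3.3, 4.3, 4.3, 4.5, 4.6
The 2 values of 3.2 occupy positions 2–3 → average rank (2+3)/2 = 2.5.
The 2 values of 4.3 occupy positions 5–6 → average rank (5+6)/2 = 5.5.
Fay has value 4.6 → rank 8.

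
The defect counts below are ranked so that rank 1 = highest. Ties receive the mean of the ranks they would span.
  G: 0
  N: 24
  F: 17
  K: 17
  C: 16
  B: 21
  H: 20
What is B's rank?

2

Sorted (descending): 24, 21, 20, 17, 17, 16, 0
The 2 values of 17 occupy positions 4–5 → average rank (4+5)/2 = 4.5.
B has value 21 → rank 2.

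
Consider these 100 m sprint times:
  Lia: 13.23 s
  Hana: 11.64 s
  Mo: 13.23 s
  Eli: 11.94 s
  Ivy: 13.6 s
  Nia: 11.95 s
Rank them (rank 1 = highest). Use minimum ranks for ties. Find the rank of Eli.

5

Sorted (descending): 13.6, 13.23, 13.23, 11.95, 11.94, 11.64
The 2 values of 13.23 occupy positions 2–3 → each gets rank 2.
Eli has value 11.94 s → rank 5.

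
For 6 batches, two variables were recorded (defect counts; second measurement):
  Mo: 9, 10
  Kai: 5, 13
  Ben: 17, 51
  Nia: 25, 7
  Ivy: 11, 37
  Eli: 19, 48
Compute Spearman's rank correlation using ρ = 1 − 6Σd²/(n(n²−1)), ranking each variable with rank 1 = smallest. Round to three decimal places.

0.029

Ranks of variable 1: 2, 1, 4, 6, 3, 5
Ranks of variable 2: 2, 3, 6, 1, 4, 5
d = r₁ − r₂: 0, -2, -2, 5, -1, 0
d²: 0, 4, 4, 25, 1, 0; Σd² = 34
ρ = 1 − 6·34/(6·35) = 1 − 204/210 = 0.029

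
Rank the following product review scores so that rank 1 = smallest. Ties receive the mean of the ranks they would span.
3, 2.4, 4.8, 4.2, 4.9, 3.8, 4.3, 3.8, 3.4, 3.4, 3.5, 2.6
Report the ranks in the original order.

Sorted (ascending): 2.4, 2.6, 3, 3.4, 3.4, 3.5, 3.8, 3.8, 4.2, 4.3, 4.8, 4.9
The 2 values of 3.4 occupy positions 4–5 → average rank (4+5)/2 = 4.5.
The 2 values of 3.8 occupy positions 7–8 → average rank (7+8)/2 = 7.5.

3, 1, 11, 9, 12, 7.5, 10, 7.5, 4.5, 4.5, 6, 2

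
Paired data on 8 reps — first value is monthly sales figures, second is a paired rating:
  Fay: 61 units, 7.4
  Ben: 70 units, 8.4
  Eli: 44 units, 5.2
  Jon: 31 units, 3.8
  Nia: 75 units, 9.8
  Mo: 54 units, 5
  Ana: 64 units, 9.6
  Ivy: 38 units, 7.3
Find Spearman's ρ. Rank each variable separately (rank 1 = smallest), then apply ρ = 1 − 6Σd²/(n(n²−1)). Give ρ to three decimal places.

Ranks of variable 1: 5, 7, 3, 1, 8, 4, 6, 2
Ranks of variable 2: 5, 6, 3, 1, 8, 2, 7, 4
d = r₁ − r₂: 0, 1, 0, 0, 0, 2, -1, -2
d²: 0, 1, 0, 0, 0, 4, 1, 4; Σd² = 10
ρ = 1 − 6·10/(8·63) = 1 − 60/504 = 0.881

0.881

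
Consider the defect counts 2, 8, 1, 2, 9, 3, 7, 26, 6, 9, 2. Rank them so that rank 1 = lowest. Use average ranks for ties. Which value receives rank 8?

8

Sorted (ascending): 1, 2, 2, 2, 3, 6, 7, 8, 9, 9, 26
The 3 values of 2 occupy positions 2–4 → average rank 3.
The 2 values of 9 occupy positions 9–10 → average rank (9+10)/2 = 9.5.
Rank 8 → value 8.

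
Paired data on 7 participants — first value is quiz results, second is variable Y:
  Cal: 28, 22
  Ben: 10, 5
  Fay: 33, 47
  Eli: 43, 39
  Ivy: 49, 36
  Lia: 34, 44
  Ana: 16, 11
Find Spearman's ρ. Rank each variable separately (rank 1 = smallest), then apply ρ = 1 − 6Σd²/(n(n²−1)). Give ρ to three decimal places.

0.643

Ranks of variable 1: 3, 1, 4, 6, 7, 5, 2
Ranks of variable 2: 3, 1, 7, 5, 4, 6, 2
d = r₁ − r₂: 0, 0, -3, 1, 3, -1, 0
d²: 0, 0, 9, 1, 9, 1, 0; Σd² = 20
ρ = 1 − 6·20/(7·48) = 1 − 120/336 = 0.643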